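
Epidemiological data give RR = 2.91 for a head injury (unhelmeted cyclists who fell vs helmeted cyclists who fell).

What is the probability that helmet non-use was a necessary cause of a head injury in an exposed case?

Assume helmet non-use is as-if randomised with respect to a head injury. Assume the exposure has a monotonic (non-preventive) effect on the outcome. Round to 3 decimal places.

PN ≈ 0.656

Under exogeneity and monotonicity, PN = (RR − 1) / RR = 1 − 1/RR.
PN = (2.91 − 1) / 2.91 = 1.91 / 2.91 ≈ 0.6564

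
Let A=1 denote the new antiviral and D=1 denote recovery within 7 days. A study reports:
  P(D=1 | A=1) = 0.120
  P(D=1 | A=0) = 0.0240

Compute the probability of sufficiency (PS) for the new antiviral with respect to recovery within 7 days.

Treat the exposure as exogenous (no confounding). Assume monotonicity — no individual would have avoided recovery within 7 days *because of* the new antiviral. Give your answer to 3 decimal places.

PS ≈ 0.098

Let p₁ = 0.12, p₀ = 0.024.
Under exogeneity and monotonicity, PS = (p₁ − p₀) / (1 − p₀).
PS = (0.12 − 0.024) / (1 − 0.024) = 0.096 / 0.976 ≈ 0.0984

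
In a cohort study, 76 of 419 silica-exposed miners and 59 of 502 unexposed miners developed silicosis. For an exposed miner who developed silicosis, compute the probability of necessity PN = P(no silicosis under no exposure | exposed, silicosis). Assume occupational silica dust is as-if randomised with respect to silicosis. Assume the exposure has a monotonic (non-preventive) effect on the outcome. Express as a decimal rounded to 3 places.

p₁ = P(outcome | exposed) = 76/419 = 0.18138
p₀ = P(outcome | unexposed) = 59/502 = 0.11753
Under exogeneity and monotonicity, PN = (p₁ − p₀) / p₁.
PN = (0.18138 − 0.11753) / 0.18138 = 0.063854 / 0.18138 ≈ 0.3520

PN ≈ 0.352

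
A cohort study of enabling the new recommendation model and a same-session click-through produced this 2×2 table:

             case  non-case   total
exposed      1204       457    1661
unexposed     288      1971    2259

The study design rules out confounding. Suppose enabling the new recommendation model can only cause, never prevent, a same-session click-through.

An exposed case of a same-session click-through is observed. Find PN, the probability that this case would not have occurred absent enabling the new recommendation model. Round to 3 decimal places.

p₁ = P(outcome | exposed) = 1204/1661 = 0.72486
p₀ = P(outcome | unexposed) = 288/2259 = 0.12749
Under exogeneity and monotonicity, PN = (p₁ − p₀) / p₁.
PN = (0.72486 − 0.12749) / 0.72486 = 0.59737 / 0.72486 ≈ 0.8241

PN ≈ 0.824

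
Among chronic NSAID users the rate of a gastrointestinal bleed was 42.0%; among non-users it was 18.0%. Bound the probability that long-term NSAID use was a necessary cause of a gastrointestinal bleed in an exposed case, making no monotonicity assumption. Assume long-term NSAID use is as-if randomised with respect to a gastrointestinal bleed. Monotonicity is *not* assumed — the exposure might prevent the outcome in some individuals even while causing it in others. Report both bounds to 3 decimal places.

0.571 ≤ PN ≤ 1.000

p₁ = 0.42, p₀ = 0.18.
Under exogeneity alone the bounds on PN are max{0,(p₁−p₀)/p₁} ≤ PN ≤ min{1,(1−p₀)/p₁}.
  lower = (p₁ − p₀)/p₁ = 0.24 / 0.42 ≈ 0.5714
  upper = min{1, (1 − p₀)/p₁} = 0.82 / 0.42 ≈ 1.9524 → capped at 1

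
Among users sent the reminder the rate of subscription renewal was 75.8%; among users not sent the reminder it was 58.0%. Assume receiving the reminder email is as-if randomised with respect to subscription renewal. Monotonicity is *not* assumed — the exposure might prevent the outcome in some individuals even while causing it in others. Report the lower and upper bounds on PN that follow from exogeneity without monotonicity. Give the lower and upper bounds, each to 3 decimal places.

p₁ = 0.758, p₀ = 0.58.
Under exogeneity alone the bounds on PN are max{0,(p₁−p₀)/p₁} ≤ PN ≤ min{1,(1−p₀)/p₁}.
  lower = (p₁ − p₀)/p₁ = 0.178 / 0.758 ≈ 0.2348
  upper = min{1, (1 − p₀)/p₁} = 0.42 / 0.758 ≈ 0.5541

0.235 ≤ PN ≤ 0.554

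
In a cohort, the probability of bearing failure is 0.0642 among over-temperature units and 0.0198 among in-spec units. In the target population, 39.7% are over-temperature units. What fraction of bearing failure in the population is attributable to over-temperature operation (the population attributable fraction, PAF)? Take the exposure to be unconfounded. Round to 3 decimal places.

PAF ≈ 0.471

Let p₁ = 0.0642, p₀ = 0.0198.
Overall risk P(Y=1) = π·p₁ + (1−π)·p₀ = 0.397×0.0642 + 0.603×0.0198 = 0.037427.
Under exogeneity, PAF = [P(Y=1) − p₀] / P(Y=1).
PAF = (0.037427 − 0.0198) / 0.037427 ≈ 0.4710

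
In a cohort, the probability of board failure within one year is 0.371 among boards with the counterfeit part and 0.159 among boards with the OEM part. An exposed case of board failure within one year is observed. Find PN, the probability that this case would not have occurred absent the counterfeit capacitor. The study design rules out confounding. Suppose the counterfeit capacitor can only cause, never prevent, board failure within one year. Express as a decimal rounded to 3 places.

Let p₁ = 0.371, p₀ = 0.159.
Under exogeneity and monotonicity, PN = (p₁ − p₀) / p₁.
PN = (0.371 − 0.159) / 0.371 = 0.212 / 0.371 ≈ 0.5714

PN ≈ 0.571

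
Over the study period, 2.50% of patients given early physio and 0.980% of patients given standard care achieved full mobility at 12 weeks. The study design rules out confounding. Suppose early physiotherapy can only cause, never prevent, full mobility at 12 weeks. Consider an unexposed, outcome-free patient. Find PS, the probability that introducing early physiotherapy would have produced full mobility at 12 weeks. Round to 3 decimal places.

PS ≈ 0.015

p₁ = 0.025, p₀ = 0.0098.
Under exogeneity and monotonicity, PS = (p₁ − p₀) / (1 − p₀).
PS = (0.025 − 0.0098) / (1 − 0.0098) = 0.0152 / 0.9902 ≈ 0.0154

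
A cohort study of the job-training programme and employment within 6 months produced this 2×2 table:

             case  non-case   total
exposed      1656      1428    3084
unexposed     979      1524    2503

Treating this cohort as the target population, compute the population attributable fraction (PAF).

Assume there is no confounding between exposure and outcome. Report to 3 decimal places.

PAF ≈ 0.171

p₁ = P(outcome | exposed) = 1656/3084 = 0.53696
p₀ = P(outcome | unexposed) = 979/2503 = 0.39113
Exposure prevalence π = 3084/5587 = 0.552; overall risk P(Y=1) = 0.47163.
Under exogeneity, PAF = [P(Y=1) − p₀]/P(Y=1).
PAF = (0.47163 − 0.39113) / 0.47163 ≈ 0.1707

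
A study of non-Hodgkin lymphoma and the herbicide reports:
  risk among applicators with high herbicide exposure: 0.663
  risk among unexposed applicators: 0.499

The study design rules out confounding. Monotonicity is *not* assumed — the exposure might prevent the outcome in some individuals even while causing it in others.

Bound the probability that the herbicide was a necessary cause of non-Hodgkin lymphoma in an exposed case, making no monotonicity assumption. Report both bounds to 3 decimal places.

Let p₁ = 0.663, p₀ = 0.499.
Under exogeneity alone the bounds on PN are max{0,(p₁−p₀)/p₁} ≤ PN ≤ min{1,(1−p₀)/p₁}.
  lower = (p₁ − p₀)/p₁ = 0.164 / 0.663 ≈ 0.2474
  upper = min{1, (1 − p₀)/p₁} = 0.501 / 0.663 ≈ 0.7557

0.247 ≤ PN ≤ 0.756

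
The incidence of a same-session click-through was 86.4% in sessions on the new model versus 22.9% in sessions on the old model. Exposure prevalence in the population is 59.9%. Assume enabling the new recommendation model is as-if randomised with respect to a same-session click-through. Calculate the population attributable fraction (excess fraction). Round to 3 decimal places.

p₁ = 0.864, p₀ = 0.229.
Overall risk P(Y=1) = π·p₁ + (1−π)·p₀ = 0.599×0.864 + 0.401×0.229 = 0.60936.
Under exogeneity, PAF = [P(Y=1) − p₀] / P(Y=1).
PAF = (0.60936 − 0.229) / 0.60936 ≈ 0.6242

PAF ≈ 0.624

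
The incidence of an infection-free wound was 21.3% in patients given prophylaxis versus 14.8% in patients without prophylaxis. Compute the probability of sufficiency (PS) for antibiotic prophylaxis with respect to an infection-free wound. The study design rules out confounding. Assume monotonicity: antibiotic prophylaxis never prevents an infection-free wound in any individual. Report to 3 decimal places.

PS ≈ 0.076

p₁ = 0.213, p₀ = 0.148.
Under exogeneity and monotonicity, PS = (p₁ − p₀) / (1 − p₀).
PS = (0.213 − 0.148) / (1 − 0.148) = 0.065 / 0.852 ≈ 0.0763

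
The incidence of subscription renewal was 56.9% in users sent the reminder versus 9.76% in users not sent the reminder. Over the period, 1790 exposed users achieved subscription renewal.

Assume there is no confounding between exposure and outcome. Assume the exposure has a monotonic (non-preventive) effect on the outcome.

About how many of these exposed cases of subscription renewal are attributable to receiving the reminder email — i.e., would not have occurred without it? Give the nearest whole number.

about 1483 cases

p₁ = 0.569, p₀ = 0.0976.
PN = (p₁ − p₀)/p₁ = (0.569 − 0.0976) / 0.569 ≈ 0.82847.
Attributable cases ≈ PN × (exposed cases) = 0.82847 × 1790 ≈ 1482.96.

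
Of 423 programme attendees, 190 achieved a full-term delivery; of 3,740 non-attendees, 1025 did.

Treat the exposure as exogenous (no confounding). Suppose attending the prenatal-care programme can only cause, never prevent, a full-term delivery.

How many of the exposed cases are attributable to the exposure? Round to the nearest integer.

about 74 cases

p₁ = P(outcome | exposed) = 190/423 = 0.44917
p₀ = P(outcome | unexposed) = 1025/3740 = 0.27406
PN = (p₁ − p₀)/p₁ = (0.44917 − 0.27406) / 0.44917 ≈ 0.38985.
Attributable cases ≈ PN × (exposed cases) = 0.38985 × 190 ≈ 74.07.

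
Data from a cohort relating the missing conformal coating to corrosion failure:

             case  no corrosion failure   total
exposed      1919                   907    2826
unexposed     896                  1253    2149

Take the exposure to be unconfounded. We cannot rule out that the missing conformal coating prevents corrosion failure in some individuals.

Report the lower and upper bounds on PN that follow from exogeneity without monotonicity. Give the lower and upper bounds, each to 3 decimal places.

0.386 ≤ PN ≤ 0.859

p₁ = P(outcome | exposed) = 1919/2826 = 0.67905
p₀ = P(outcome | unexposed) = 896/2149 = 0.41694
Under exogeneity alone the bounds on PN are max{0,(p₁−p₀)/p₁} ≤ PN ≤ min{1,(1−p₀)/p₁}.
  lower = (p₁ − p₀)/p₁ = 0.26211 / 0.67905 ≈ 0.3860
  upper = min{1, (1 − p₀)/p₁} = 0.58306 / 0.67905 ≈ 0.8586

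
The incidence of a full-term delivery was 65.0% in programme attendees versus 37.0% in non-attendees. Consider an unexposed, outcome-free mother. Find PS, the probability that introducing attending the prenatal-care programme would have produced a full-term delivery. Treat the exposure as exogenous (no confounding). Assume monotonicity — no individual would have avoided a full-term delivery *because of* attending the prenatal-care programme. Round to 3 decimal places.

PS ≈ 0.444

p₁ = 0.65, p₀ = 0.37.
Under exogeneity and monotonicity, PS = (p₁ − p₀) / (1 − p₀).
PS = (0.65 − 0.37) / (1 − 0.37) = 0.28 / 0.63 ≈ 0.4444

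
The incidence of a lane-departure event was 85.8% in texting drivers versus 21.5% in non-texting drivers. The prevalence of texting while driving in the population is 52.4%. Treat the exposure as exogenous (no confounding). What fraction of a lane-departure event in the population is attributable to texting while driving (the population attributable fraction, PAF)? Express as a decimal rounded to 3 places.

PAF ≈ 0.610

p₁ = 0.858, p₀ = 0.215.
Overall risk P(Y=1) = π·p₁ + (1−π)·p₀ = 0.524×0.858 + 0.476×0.215 = 0.55193.
Under exogeneity, PAF = [P(Y=1) − p₀] / P(Y=1).
PAF = (0.55193 − 0.215) / 0.55193 ≈ 0.6105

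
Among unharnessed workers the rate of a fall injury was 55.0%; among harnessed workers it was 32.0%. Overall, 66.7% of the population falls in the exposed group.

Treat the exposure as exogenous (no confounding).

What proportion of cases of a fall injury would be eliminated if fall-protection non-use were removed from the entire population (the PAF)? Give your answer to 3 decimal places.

PAF ≈ 0.324

p₁ = 0.55, p₀ = 0.32.
Overall risk P(Y=1) = π·p₁ + (1−π)·p₀ = 0.667×0.55 + 0.333×0.32 = 0.47341.
Under exogeneity, PAF = [P(Y=1) − p₀] / P(Y=1).
PAF = (0.47341 − 0.32) / 0.47341 ≈ 0.3241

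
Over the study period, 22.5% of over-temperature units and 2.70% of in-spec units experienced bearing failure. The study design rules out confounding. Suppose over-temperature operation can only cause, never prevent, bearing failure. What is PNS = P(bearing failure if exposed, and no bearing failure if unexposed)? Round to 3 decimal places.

p₁ = 0.225, p₀ = 0.027.
Under exogeneity and monotonicity, PNS = p₁ − p₀.
PNS = 0.225 − 0.027 = 0.198

PNS ≈ 0.198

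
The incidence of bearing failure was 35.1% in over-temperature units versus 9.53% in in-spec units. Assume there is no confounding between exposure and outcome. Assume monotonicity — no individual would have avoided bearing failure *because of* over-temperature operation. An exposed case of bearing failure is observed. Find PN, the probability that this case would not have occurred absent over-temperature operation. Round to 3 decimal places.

p₁ = 0.351, p₀ = 0.0953.
Under exogeneity and monotonicity, PN = (p₁ − p₀) / p₁.
PN = (0.351 − 0.0953) / 0.351 = 0.2557 / 0.351 ≈ 0.7285

PN ≈ 0.728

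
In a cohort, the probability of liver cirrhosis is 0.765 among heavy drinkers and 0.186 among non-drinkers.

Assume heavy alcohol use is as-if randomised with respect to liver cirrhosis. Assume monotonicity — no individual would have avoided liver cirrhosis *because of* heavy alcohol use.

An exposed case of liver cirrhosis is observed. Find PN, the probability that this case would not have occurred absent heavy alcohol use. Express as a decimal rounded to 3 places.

Let p₁ = 0.765, p₀ = 0.186.
Under exogeneity and monotonicity, PN = (p₁ − p₀) / p₁.
PN = (0.765 − 0.186) / 0.765 = 0.579 / 0.765 ≈ 0.7569

PN ≈ 0.757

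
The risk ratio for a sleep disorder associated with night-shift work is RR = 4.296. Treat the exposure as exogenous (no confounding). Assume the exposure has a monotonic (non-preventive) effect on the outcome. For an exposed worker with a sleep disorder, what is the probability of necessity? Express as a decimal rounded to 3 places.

PN ≈ 0.767

Under exogeneity and monotonicity, PN = (RR − 1) / RR = 1 − 1/RR.
PN = (4.296 − 1) / 4.296 = 3.296 / 4.296 ≈ 0.7672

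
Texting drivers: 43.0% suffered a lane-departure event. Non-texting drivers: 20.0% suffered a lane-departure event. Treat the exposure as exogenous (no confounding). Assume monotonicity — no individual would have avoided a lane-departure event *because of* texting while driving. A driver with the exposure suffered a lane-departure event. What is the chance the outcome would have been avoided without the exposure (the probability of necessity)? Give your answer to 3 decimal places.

p₁ = 0.43, p₀ = 0.2.
Under exogeneity and monotonicity, PN = (p₁ − p₀) / p₁.
PN = (0.43 − 0.2) / 0.43 = 0.23 / 0.43 ≈ 0.5349

PN ≈ 0.535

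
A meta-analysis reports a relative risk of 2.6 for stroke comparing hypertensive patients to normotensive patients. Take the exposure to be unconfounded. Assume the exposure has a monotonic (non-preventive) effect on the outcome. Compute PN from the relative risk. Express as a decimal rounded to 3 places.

Under exogeneity and monotonicity, PN = (RR − 1) / RR = 1 − 1/RR.
PN = (2.6 − 1) / 2.6 = 1.6 / 2.6 ≈ 0.6154

PN ≈ 0.615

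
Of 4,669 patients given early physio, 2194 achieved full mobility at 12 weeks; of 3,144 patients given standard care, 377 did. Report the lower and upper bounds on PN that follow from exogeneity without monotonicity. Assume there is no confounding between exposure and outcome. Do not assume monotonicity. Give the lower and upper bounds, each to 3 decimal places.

0.745 ≤ PN ≤ 1.000

p₁ = P(outcome | exposed) = 2194/4669 = 0.46991
p₀ = P(outcome | unexposed) = 377/3144 = 0.11991
Under exogeneity alone the bounds on PN are max{0,(p₁−p₀)/p₁} ≤ PN ≤ min{1,(1−p₀)/p₁}.
  lower = (p₁ − p₀)/p₁ = 0.35 / 0.46991 ≈ 0.7448
  upper = min{1, (1 − p₀)/p₁} = 0.88009 / 0.46991 ≈ 1.8729 → capped at 1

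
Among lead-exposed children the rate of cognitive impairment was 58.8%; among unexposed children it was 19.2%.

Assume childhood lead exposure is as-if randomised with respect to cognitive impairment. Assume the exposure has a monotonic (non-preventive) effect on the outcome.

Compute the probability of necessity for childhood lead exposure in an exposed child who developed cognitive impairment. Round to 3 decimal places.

PN ≈ 0.673

p₁ = 0.588, p₀ = 0.192.
Under exogeneity and monotonicity, PN = (p₁ − p₀) / p₁.
PN = (0.588 − 0.192) / 0.588 = 0.396 / 0.588 ≈ 0.6735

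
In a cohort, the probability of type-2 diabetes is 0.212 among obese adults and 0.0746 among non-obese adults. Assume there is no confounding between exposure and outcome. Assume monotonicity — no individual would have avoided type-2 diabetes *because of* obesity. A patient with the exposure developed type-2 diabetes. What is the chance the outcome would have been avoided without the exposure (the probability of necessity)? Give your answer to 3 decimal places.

Let p₁ = 0.212, p₀ = 0.0746.
Under exogeneity and monotonicity, PN = (p₁ − p₀) / p₁.
PN = (0.212 − 0.0746) / 0.212 = 0.1374 / 0.212 ≈ 0.6481

PN ≈ 0.648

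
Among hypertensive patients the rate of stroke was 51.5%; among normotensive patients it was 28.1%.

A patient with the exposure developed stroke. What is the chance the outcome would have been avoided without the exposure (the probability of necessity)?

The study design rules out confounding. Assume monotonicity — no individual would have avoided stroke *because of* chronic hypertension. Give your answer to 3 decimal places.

PN ≈ 0.454

p₁ = 0.515, p₀ = 0.281.
Under exogeneity and monotonicity, PN = (p₁ − p₀) / p₁.
PN = (0.515 − 0.281) / 0.515 = 0.234 / 0.515 ≈ 0.4544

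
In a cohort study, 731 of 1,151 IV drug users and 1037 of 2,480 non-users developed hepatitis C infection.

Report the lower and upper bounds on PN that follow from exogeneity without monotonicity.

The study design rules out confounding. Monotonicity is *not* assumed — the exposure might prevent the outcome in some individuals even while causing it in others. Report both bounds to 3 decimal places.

p₁ = P(outcome | exposed) = 731/1151 = 0.6351
p₀ = P(outcome | unexposed) = 1037/2480 = 0.41815
Under exogeneity alone the bounds on PN are max{0,(p₁−p₀)/p₁} ≤ PN ≤ min{1,(1−p₀)/p₁}.
  lower = (p₁ − p₀)/p₁ = 0.21695 / 0.6351 ≈ 0.3416
  upper = min{1, (1 − p₀)/p₁} = 0.58185 / 0.6351 ≈ 0.9162

0.342 ≤ PN ≤ 0.916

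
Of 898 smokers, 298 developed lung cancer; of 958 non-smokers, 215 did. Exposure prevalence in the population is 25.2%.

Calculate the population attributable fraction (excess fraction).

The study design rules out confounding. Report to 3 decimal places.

p₁ = P(outcome | exposed) = 298/898 = 0.33185
p₀ = P(outcome | unexposed) = 215/958 = 0.22443
Overall risk P(Y=1) = π·p₁ + (1−π)·p₀ = 0.252×0.33185 + 0.748×0.22443 = 0.2515.
Under exogeneity, PAF = [P(Y=1) − p₀] / P(Y=1).
PAF = (0.2515 − 0.22443) / 0.2515 ≈ 0.1076

PAF ≈ 0.108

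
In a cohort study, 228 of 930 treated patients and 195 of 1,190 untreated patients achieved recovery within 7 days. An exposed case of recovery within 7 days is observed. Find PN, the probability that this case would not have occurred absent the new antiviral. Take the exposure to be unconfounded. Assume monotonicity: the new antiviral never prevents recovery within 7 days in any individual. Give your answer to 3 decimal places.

PN ≈ 0.332

p₁ = P(outcome | exposed) = 228/930 = 0.24516
p₀ = P(outcome | unexposed) = 195/1190 = 0.16387
Under exogeneity and monotonicity, PN = (p₁ − p₀) / p₁.
PN = (0.24516 − 0.16387) / 0.24516 = 0.081296 / 0.24516 ≈ 0.3316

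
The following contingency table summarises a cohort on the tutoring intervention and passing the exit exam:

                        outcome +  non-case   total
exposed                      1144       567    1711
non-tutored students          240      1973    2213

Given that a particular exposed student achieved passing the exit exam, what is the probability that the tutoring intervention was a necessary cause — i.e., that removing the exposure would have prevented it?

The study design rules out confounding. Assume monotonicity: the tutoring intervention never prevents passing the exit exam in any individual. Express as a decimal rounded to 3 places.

p₁ = P(outcome | exposed) = 1144/1711 = 0.66861
p₀ = P(outcome | unexposed) = 240/2213 = 0.10845
Under exogeneity and monotonicity, PN = (p₁ − p₀)/p₁.
PN = (0.66861 − 0.10845) / 0.66861 ≈ 0.8378

PN ≈ 0.838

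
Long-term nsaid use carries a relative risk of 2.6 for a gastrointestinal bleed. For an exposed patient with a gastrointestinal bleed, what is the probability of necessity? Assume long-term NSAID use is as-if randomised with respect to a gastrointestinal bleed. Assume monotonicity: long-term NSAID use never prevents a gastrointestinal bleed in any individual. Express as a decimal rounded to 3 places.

Under exogeneity and monotonicity, PN = (RR − 1) / RR = 1 − 1/RR.
PN = (2.6 − 1) / 2.6 = 1.6 / 2.6 ≈ 0.6154

PN ≈ 0.615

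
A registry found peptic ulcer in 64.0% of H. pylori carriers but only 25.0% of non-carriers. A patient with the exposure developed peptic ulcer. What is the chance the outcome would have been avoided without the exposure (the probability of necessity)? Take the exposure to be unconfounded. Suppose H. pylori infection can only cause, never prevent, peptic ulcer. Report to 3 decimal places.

p₁ = 0.64, p₀ = 0.25.
Under exogeneity and monotonicity, PN = (p₁ − p₀) / p₁.
PN = (0.64 − 0.25) / 0.64 = 0.39 / 0.64 ≈ 0.6094

PN ≈ 0.609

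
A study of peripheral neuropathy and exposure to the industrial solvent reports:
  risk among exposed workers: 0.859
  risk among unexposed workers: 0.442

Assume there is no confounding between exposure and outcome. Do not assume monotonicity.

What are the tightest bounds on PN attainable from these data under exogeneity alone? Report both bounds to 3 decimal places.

0.485 ≤ PN ≤ 0.650

Let p₁ = 0.859, p₀ = 0.442.
Under exogeneity alone the bounds on PN are max{0,(p₁−p₀)/p₁} ≤ PN ≤ min{1,(1−p₀)/p₁}.
  lower = (p₁ − p₀)/p₁ = 0.417 / 0.859 ≈ 0.4854
  upper = min{1, (1 − p₀)/p₁} = 0.558 / 0.859 ≈ 0.6496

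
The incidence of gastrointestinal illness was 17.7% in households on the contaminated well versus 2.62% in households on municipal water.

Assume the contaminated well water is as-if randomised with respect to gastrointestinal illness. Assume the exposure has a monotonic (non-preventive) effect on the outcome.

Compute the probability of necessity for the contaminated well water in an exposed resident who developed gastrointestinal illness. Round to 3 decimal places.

p₁ = 0.177, p₀ = 0.0262.
Under exogeneity and monotonicity, PN = (p₁ − p₀) / p₁.
PN = (0.177 − 0.0262) / 0.177 = 0.1508 / 0.177 ≈ 0.8520

PN ≈ 0.852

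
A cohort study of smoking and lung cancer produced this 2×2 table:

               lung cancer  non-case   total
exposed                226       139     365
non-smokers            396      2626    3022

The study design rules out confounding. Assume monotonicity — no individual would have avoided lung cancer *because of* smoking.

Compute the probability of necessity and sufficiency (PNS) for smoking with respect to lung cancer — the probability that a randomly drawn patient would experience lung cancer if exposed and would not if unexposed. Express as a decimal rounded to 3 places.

PNS ≈ 0.488

p₁ = P(outcome | exposed) = 226/365 = 0.61918
p₀ = P(outcome | unexposed) = 396/3022 = 0.13104
Under exogeneity and monotonicity, PNS = p₁ − p₀.
PNS = 0.61918 − 0.13104 = 0.48814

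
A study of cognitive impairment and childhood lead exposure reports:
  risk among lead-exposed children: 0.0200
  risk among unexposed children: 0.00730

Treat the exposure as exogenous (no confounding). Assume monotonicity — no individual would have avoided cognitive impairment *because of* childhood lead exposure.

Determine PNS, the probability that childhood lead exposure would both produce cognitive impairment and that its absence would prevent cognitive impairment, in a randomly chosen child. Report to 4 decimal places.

PNS ≈ 0.0127

Let p₁ = 0.02, p₀ = 0.0073.
Under exogeneity and monotonicity, PNS = p₁ − p₀.
PNS = 0.02 − 0.0073 = 0.0127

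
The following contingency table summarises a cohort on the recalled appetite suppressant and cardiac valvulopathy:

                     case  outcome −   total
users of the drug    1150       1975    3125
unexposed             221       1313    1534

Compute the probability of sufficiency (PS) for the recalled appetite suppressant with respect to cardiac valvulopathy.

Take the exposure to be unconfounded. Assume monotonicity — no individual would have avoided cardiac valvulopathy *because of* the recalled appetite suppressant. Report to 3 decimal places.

PS ≈ 0.262

p₁ = P(outcome | exposed) = 1150/3125 = 0.368
p₀ = P(outcome | unexposed) = 221/1534 = 0.14407
Under exogeneity and monotonicity, PS = (p₁ − p₀) / (1 − p₀).
PS = (0.368 − 0.14407) / (1 − 0.14407) = 0.22393 / 0.85593 ≈ 0.2616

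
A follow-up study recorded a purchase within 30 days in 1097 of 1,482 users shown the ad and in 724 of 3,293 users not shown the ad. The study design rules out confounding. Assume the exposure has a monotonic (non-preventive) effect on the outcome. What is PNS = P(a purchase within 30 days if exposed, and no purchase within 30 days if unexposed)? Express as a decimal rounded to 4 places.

p₁ = P(outcome | exposed) = 1097/1482 = 0.74022
p₀ = P(outcome | unexposed) = 724/3293 = 0.21986
Under exogeneity and monotonicity, PNS = p₁ − p₀.
PNS = 0.74022 − 0.21986 = 0.52036

PNS ≈ 0.5204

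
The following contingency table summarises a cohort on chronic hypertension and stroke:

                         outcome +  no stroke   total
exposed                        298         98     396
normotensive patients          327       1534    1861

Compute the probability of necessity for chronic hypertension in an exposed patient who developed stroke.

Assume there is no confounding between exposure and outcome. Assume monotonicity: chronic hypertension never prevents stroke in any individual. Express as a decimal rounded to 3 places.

PN ≈ 0.767

p₁ = P(outcome | exposed) = 298/396 = 0.75253
p₀ = P(outcome | unexposed) = 327/1861 = 0.17571
Under exogeneity and monotonicity, PN = (p₁ − p₀)/p₁.
PN = (0.75253 − 0.17571) / 0.75253 ≈ 0.7665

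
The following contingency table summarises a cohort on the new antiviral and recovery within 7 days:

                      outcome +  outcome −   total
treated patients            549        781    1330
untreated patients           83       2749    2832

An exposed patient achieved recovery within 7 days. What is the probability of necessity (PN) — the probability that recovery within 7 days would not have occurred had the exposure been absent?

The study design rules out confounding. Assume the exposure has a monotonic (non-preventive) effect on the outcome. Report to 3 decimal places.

p₁ = P(outcome | exposed) = 549/1330 = 0.41278
p₀ = P(outcome | unexposed) = 83/2832 = 0.029308
Under exogeneity and monotonicity, PN = (p₁ − p₀)/p₁.
PN = (0.41278 − 0.029308) / 0.41278 ≈ 0.9290

PN ≈ 0.929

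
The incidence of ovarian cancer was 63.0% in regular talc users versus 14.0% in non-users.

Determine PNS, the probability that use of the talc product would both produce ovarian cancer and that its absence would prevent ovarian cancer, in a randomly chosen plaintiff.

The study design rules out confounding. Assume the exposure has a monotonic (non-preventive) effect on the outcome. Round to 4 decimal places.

p₁ = 0.63, p₀ = 0.14.
Under exogeneity and monotonicity, PNS = p₁ − p₀.
PNS = 0.63 − 0.14 = 0.49

PNS ≈ 0.4900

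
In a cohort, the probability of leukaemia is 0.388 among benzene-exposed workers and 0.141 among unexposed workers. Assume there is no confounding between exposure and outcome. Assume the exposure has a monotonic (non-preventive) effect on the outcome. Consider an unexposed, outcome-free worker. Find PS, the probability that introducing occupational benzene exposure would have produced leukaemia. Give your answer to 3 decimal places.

Let p₁ = 0.388, p₀ = 0.141.
Under exogeneity and monotonicity, PS = (p₁ − p₀) / (1 − p₀).
PS = (0.388 − 0.141) / (1 − 0.141) = 0.247 / 0.859 ≈ 0.2875

PS ≈ 0.288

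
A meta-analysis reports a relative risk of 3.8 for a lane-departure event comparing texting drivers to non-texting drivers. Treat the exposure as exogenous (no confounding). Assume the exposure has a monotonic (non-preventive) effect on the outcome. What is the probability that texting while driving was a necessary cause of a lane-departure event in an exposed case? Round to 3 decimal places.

Under exogeneity and monotonicity, PN = (RR − 1) / RR = 1 − 1/RR.
PN = (3.8 − 1) / 3.8 = 2.8 / 3.8 ≈ 0.7368

PN ≈ 0.737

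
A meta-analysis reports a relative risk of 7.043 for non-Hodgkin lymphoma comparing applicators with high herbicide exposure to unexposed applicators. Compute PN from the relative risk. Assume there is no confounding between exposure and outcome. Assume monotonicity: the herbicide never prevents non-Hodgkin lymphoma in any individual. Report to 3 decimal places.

PN ≈ 0.858

Under exogeneity and monotonicity, PN = (RR − 1) / RR = 1 − 1/RR.
PN = (7.043 − 1) / 7.043 = 6.043 / 7.043 ≈ 0.8580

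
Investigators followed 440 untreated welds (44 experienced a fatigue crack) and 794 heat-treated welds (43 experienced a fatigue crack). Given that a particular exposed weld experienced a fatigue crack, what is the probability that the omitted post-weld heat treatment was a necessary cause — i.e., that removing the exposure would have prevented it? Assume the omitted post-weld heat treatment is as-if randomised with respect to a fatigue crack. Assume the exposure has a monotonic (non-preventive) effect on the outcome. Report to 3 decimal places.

p₁ = P(outcome | exposed) = 44/440 = 0.1
p₀ = P(outcome | unexposed) = 43/794 = 0.054156
Under exogeneity and monotonicity, PN = (p₁ − p₀) / p₁.
PN = (0.1 − 0.054156) / 0.1 = 0.045844 / 0.1 ≈ 0.4584

PN ≈ 0.458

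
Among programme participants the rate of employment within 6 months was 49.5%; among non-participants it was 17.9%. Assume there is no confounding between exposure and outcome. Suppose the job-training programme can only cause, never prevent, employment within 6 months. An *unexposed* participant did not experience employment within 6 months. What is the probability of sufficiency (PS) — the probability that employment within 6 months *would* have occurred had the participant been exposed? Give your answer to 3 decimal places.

p₁ = 0.495, p₀ = 0.179.
Under exogeneity and monotonicity, PS = (p₁ − p₀) / (1 − p₀).
PS = (0.495 − 0.179) / (1 − 0.179) = 0.316 / 0.821 ≈ 0.3849

PS ≈ 0.385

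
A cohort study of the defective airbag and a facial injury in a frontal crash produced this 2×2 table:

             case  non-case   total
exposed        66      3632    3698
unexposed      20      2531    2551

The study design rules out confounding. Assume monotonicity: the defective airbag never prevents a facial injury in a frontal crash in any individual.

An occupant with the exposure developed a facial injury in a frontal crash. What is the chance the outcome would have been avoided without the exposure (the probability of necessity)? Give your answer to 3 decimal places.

PN ≈ 0.561

p₁ = P(outcome | exposed) = 66/3698 = 0.017847
p₀ = P(outcome | unexposed) = 20/2551 = 0.0078401
Under exogeneity and monotonicity, PN = (p₁ − p₀)/p₁.
PN = (0.017847 − 0.0078401) / 0.017847 ≈ 0.5607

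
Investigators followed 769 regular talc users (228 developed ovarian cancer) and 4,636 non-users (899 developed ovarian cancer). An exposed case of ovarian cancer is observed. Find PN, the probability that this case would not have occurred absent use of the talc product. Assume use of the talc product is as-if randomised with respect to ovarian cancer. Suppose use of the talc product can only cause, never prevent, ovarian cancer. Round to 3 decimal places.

PN ≈ 0.346

p₁ = P(outcome | exposed) = 228/769 = 0.29649
p₀ = P(outcome | unexposed) = 899/4636 = 0.19392
Under exogeneity and monotonicity, PN = (p₁ − p₀) / p₁.
PN = (0.29649 − 0.19392) / 0.29649 = 0.10257 / 0.29649 ≈ 0.3460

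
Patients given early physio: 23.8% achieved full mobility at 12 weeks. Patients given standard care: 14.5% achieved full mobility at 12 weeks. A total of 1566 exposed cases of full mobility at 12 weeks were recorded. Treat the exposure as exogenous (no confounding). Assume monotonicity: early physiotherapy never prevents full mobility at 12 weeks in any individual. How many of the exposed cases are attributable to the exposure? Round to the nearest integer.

p₁ = 0.238, p₀ = 0.145.
PN = (p₁ − p₀)/p₁ = (0.238 − 0.145) / 0.238 ≈ 0.39076.
Attributable cases ≈ PN × (exposed cases) = 0.39076 × 1566 ≈ 611.92.

about 612 cases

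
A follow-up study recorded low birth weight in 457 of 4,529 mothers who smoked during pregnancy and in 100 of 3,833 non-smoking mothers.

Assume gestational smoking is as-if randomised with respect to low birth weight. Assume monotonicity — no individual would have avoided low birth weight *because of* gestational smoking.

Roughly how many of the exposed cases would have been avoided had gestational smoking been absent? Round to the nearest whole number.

p₁ = P(outcome | exposed) = 457/4529 = 0.10091
p₀ = P(outcome | unexposed) = 100/3833 = 0.026089
PN = (p₁ − p₀)/p₁ = (0.10091 − 0.026089) / 0.10091 ≈ 0.74145.
Attributable cases ≈ PN × (exposed cases) = 0.74145 × 457 ≈ 338.84.

about 339 cases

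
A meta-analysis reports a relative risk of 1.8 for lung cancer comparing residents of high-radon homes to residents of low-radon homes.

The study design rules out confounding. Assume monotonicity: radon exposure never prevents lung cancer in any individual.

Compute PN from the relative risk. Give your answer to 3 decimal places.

PN ≈ 0.444

Under exogeneity and monotonicity, PN = (RR − 1) / RR = 1 − 1/RR.
PN = (1.8 − 1) / 1.8 = 0.8 / 1.8 ≈ 0.4444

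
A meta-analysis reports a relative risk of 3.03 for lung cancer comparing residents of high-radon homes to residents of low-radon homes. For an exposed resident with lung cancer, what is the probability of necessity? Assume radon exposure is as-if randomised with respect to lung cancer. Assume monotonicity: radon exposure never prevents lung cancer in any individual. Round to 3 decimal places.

PN ≈ 0.670

Under exogeneity and monotonicity, PN = (RR − 1) / RR = 1 − 1/RR.
PN = (3.03 − 1) / 3.03 = 2.03 / 3.03 ≈ 0.6700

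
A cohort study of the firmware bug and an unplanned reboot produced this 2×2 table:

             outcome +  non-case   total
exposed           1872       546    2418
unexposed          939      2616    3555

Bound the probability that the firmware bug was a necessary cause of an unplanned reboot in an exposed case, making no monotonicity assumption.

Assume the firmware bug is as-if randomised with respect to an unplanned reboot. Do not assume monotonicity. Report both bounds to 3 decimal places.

0.659 ≤ PN ≤ 0.950

p₁ = P(outcome | exposed) = 1872/2418 = 0.77419
p₀ = P(outcome | unexposed) = 939/3555 = 0.26414
Under exogeneity alone the bounds on PN are max{0,(p₁−p₀)/p₁} ≤ PN ≤ min{1,(1−p₀)/p₁}.
  lower = (p₁ − p₀)/p₁ = 0.51006 / 0.77419 ≈ 0.6588
  upper = min{1, (1 − p₀)/p₁} = 0.73586 / 0.77419 ≈ 0.9505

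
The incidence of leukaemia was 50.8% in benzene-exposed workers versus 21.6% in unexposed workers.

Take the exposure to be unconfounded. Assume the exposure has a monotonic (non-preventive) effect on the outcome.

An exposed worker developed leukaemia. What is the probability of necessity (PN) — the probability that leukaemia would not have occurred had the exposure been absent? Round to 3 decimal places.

PN ≈ 0.575

p₁ = 0.508, p₀ = 0.216.
Under exogeneity and monotonicity, PN = (p₁ − p₀) / p₁.
PN = (0.508 − 0.216) / 0.508 = 0.292 / 0.508 ≈ 0.5748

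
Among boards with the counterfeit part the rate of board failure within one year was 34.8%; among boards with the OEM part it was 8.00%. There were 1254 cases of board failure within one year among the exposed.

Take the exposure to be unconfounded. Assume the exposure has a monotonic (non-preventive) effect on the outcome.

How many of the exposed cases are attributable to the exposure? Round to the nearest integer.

p₁ = 0.348, p₀ = 0.08.
PN = (p₁ − p₀)/p₁ = (0.348 − 0.08) / 0.348 ≈ 0.77011.
Attributable cases ≈ PN × (exposed cases) = 0.77011 × 1254 ≈ 965.72.

about 966 cases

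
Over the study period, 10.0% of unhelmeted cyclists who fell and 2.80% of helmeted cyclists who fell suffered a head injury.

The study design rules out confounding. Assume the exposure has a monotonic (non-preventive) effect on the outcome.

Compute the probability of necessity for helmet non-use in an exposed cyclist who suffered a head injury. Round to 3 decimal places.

PN ≈ 0.720

p₁ = 0.1, p₀ = 0.028.
Under exogeneity and monotonicity, PN = (p₁ − p₀) / p₁.
PN = (0.1 − 0.028) / 0.1 = 0.072 / 0.1 ≈ 0.7200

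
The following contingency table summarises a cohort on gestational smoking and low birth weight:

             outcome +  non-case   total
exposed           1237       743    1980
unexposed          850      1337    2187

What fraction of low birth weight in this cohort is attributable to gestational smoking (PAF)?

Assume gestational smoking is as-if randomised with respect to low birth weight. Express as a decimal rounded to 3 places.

PAF ≈ 0.224

p₁ = P(outcome | exposed) = 1237/1980 = 0.62475
p₀ = P(outcome | unexposed) = 850/2187 = 0.38866
Exposure prevalence π = 1980/4167 = 0.47516; overall risk P(Y=1) = 0.50084.
Under exogeneity, PAF = [P(Y=1) − p₀]/P(Y=1).
PAF = (0.50084 − 0.38866) / 0.50084 ≈ 0.2240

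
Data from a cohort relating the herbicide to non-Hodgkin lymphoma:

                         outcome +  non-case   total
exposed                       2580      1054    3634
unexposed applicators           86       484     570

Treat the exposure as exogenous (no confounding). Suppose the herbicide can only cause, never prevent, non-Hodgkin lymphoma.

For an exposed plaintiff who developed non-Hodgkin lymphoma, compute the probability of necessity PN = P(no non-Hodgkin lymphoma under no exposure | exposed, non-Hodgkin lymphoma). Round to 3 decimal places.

p₁ = P(outcome | exposed) = 2580/3634 = 0.70996
p₀ = P(outcome | unexposed) = 86/570 = 0.15088
Under exogeneity and monotonicity, PN = (p₁ − p₀)/p₁.
PN = (0.70996 − 0.15088) / 0.70996 ≈ 0.7875

PN ≈ 0.787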